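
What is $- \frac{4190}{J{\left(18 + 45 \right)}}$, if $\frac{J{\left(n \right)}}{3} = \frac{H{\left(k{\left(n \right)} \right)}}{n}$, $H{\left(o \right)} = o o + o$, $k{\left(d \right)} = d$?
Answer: $- \frac{2095}{96} \approx -21.823$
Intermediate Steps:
$H{\left(o \right)} = o + o^{2}$ ($H{\left(o \right)} = o^{2} + o = o + o^{2}$)
$J{\left(n \right)} = 3 + 3 n$ ($J{\left(n \right)} = 3 \frac{n \left(1 + n\right)}{n} = 3 \left(1 + n\right) = 3 + 3 n$)
$- \frac{4190}{J{\left(18 + 45 \right)}} = - \frac{4190}{3 + 3 \left(18 + 45\right)} = - \frac{4190}{3 + 3 \cdot 63} = - \frac{4190}{3 + 189} = - \frac{4190}{192} = \left(-4190\right) \frac{1}{192} = - \frac{2095}{96}$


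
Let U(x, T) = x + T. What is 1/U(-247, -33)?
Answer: -1/280 ≈ -0.0035714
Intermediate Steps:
U(x, T) = T + x
1/U(-247, -33) = 1/(-33 - 247) = 1/(-280) = -1/280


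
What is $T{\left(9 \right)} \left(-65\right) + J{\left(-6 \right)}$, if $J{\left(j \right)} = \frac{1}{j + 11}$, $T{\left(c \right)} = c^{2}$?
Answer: $- \frac{26324}{5} \approx -5264.8$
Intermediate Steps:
$J{\left(j \right)} = \frac{1}{11 + j}$
$T{\left(9 \right)} \left(-65\right) + J{\left(-6 \right)} = 9^{2} \left(-65\right) + \frac{1}{11 - 6} = 81 \left(-65\right) + \frac{1}{5} = -5265 + \frac{1}{5} = - \frac{26324}{5}$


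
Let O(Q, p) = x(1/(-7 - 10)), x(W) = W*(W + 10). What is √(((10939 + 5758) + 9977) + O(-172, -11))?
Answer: 3*√856513/17 ≈ 163.32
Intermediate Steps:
x(W) = W*(10 + W)
O(Q, p) = -169/289 (O(Q, p) = (10 + 1/(-7 - 10))/(-7 - 10) = (10 + 1/(-17))/(-17) = -(10 - 1/17)/17 = -1/17*169/17 = -169/289)
√(((10939 + 5758) + 9977) + O(-172, -11)) = √(((10939 + 5758) + 9977) - 169/289) = √((16697 + 9977) - 169/289) = √(26674 - 169/289) = √(7708617/289) = 3*√856513/17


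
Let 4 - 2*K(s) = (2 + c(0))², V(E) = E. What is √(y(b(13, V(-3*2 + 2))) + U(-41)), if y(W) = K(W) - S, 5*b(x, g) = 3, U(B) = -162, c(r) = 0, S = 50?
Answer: 2*I*√53 ≈ 14.56*I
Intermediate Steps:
K(s) = 0 (K(s) = 2 - (2 + 0)²/2 = 2 - ½*2² = 2 - ½*4 = 2 - 2 = 0)
b(x, g) = ⅗ (b(x, g) = (⅕)*3 = ⅗)
y(W) = -50 (y(W) = 0 - 1*50 = 0 - 50 = -50)
√(y(b(13, V(-3*2 + 2))) + U(-41)) = √(-50 - 162) = √(-212) = 2*I*√53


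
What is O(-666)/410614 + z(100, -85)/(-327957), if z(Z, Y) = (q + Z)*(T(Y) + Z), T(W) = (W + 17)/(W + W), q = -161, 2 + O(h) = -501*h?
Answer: 279855522074/336659338995 ≈ 0.83127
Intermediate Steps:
O(h) = -2 - 501*h
T(W) = (17 + W)/(2*W) (T(W) = (17 + W)/((2*W)) = (17 + W)*(1/(2*W)) = (17 + W)/(2*W))
z(Z, Y) = (-161 + Z)*(Z + (17 + Y)/(2*Y)) (z(Z, Y) = (-161 + Z)*((17 + Y)/(2*Y) + Z) = (-161 + Z)*(Z + (17 + Y)/(2*Y)))
O(-666)/410614 + z(100, -85)/(-327957) = (-2 - 501*(-666))/410614 + ((½)*(-2737 - 161*(-85) + 100*(17 - 85) + 2*(-85)*100*(-161 + 100))/(-85))/(-327957) = (-2 + 333666)*(1/410614) + ((½)*(-1/85)*(-2737 + 13685 + 100*(-68) + 2*(-85)*100*(-61)))*(-1/327957) = 333664*(1/410614) + ((½)*(-1/85)*(-2737 + 13685 - 6800 + 1037000))*(-1/327957) = 166832/205307 + ((½)*(-1/85)*1041148)*(-1/327957) = 166832/205307 - 30622/5*(-1/327957) = 166832/205307 + 30622/1639785 = 279855522074/336659338995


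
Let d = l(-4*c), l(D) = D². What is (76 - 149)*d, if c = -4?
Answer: -18688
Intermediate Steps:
d = 256 (d = (-4*(-4))² = 16² = 256)
(76 - 149)*d = (76 - 149)*256 = -73*256 = -18688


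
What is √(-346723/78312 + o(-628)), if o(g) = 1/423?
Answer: I*√88680479182/141564 ≈ 2.1036*I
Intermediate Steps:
o(g) = 1/423
√(-346723/78312 + o(-628)) = √(-346723/78312 + 1/423) = √(-346723*1/78312 + 1/423) = √(-26671/6024 + 1/423) = √(-3758603/849384) = I*√88680479182/141564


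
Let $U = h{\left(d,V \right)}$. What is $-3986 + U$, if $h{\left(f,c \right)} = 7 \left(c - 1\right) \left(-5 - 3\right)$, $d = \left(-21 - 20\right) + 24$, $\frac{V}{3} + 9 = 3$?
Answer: $-2922$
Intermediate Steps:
$V = -18$ ($V = -27 + 3 \cdot 3 = -27 + 9 = -18$)
$d = -17$ ($d = -41 + 24 = -17$)
$h{\left(f,c \right)} = 56 - 56 c$ ($h{\left(f,c \right)} = 7 \left(-1 + c\right) \left(-8\right) = 7 \left(8 - 8 c\right) = 56 - 56 c$)
$U = 1064$ ($U = 56 - -1008 = 56 + 1008 = 1064$)
$-3986 + U = -3986 + 1064 = -2922$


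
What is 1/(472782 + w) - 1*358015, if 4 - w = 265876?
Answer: -74076883649/206910 ≈ -3.5802e+5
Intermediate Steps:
w = -265872 (w = 4 - 1*265876 = 4 - 265876 = -265872)
1/(472782 + w) - 1*358015 = 1/(472782 - 265872) - 1*358015 = 1/206910 - 358015 = -74076883649/206910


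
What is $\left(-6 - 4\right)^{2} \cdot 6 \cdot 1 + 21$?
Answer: $621$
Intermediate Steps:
$\left(-6 - 4\right)^{2} \cdot 6 \cdot 1 + 21 = \left(-10\right)^{2} \cdot 6 + 21 = 100 \cdot 6 + 21 = 600 + 21 = 621$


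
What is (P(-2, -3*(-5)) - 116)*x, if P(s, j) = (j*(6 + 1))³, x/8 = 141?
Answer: 1305670152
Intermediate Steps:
x = 1128 (x = 8*141 = 1128)
P(s, j) = 343*j³ (P(s, j) = (j*7)³ = (7*j)³ = 343*j³)
(P(-2, -3*(-5)) - 116)*x = (343*(-3*(-5))³ - 116)*1128 = (343*15³ - 116)*1128 = (343*3375 - 116)*1128 = (1157625 - 116)*1128 = 1157509*1128 = 1305670152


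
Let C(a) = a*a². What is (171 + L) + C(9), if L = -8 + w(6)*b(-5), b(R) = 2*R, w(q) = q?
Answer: 832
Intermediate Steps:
C(a) = a³
L = -68 (L = -8 + 6*(2*(-5)) = -8 + 6*(-10) = -8 - 60 = -68)
(171 + L) + C(9) = (171 - 68) + 9³ = 103 + 729 = 832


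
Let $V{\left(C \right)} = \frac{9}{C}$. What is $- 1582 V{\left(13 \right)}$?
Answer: $- \frac{14238}{13} \approx -1095.2$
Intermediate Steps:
$- 1582 V{\left(13 \right)} = - 1582 \cdot \frac{9}{13} = - 1582 \cdot 9 \cdot \frac{1}{13} = \left(-1582\right) \frac{9}{13} = - \frac{14238}{13}$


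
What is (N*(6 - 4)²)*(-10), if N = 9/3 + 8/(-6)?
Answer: -200/3 ≈ -66.667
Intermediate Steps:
N = 5/3 (N = 9*(⅓) + 8*(-⅙) = 3 - 4/3 = 5/3 ≈ 1.6667)
(N*(6 - 4)²)*(-10) = (5*(6 - 4)²/3)*(-10) = ((5/3)*2²)*(-10) = ((5/3)*4)*(-10) = (20/3)*(-10) = -200/3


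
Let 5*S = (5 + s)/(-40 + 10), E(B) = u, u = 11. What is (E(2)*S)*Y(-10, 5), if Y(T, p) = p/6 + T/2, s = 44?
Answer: 539/36 ≈ 14.972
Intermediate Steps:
E(B) = 11
S = -49/150 (S = ((5 + 44)/(-40 + 10))/5 = (49/(-30))/5 = (49*(-1/30))/5 = (⅕)*(-49/30) = -49/150 ≈ -0.32667)
Y(T, p) = T/2 + p/6 (Y(T, p) = p*(⅙) + T*(½) = p/6 + T/2 = T/2 + p/6)
(E(2)*S)*Y(-10, 5) = (11*(-49/150))*((½)*(-10) + (⅙)*5) = -539*(-5 + ⅚)/150 = -539/150*(-25/6) = 539/36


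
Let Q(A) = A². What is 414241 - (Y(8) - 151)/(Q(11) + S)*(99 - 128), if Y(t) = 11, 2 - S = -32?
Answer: 12840659/31 ≈ 4.1422e+5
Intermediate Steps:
S = 34 (S = 2 - 1*(-32) = 2 + 32 = 34)
414241 - (Y(8) - 151)/(Q(11) + S)*(99 - 128) = 414241 - (11 - 151)/(11² + 34)*(99 - 128) = 414241 - (-140/(121 + 34))*(-29) = 414241 - (-140/155)*(-29) = 414241 - (-140*1/155)*(-29) = 414241 - (-28)*(-29)/31 = 414241 - 1*812/31 = 414241 - 812/31 = 12840659/31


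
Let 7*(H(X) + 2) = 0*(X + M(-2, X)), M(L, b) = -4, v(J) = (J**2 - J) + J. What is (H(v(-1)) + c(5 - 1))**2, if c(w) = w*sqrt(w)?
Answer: 36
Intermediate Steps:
c(w) = w**(3/2)
v(J) = J**2
H(X) = -2 (H(X) = -2 + (0*(X - 4))/7 = -2 + (0*(-4 + X))/7 = -2 + (1/7)*0 = -2 + 0 = -2)
(H(v(-1)) + c(5 - 1))**2 = (-2 + (5 - 1)**(3/2))**2 = (-2 + 4**(3/2))**2 = (-2 + 8)**2 = 6**2 = 36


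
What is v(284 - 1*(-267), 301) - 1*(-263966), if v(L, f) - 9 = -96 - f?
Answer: 263578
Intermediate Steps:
v(L, f) = -87 - f (v(L, f) = 9 + (-96 - f) = -87 - f)
v(284 - 1*(-267), 301) - 1*(-263966) = (-87 - 1*301) - 1*(-263966) = (-87 - 301) + 263966 = -388 + 263966 = 263578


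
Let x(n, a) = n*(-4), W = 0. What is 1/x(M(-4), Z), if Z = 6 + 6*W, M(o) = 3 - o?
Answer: -1/28 ≈ -0.035714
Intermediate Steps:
Z = 6 (Z = 6 + 6*0 = 6 + 0 = 6)
x(n, a) = -4*n
1/x(M(-4), Z) = 1/(-4*(3 - 1*(-4))) = 1/(-4*(3 + 4)) = 1/(-4*7) = 1/(-28) = -1/28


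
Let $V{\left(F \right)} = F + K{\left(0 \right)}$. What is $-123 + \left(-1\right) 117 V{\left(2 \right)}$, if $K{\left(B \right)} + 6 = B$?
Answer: $345$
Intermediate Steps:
$K{\left(B \right)} = -6 + B$
$V{\left(F \right)} = -6 + F$ ($V{\left(F \right)} = F + \left(-6 + 0\right) = F - 6 = -6 + F$)
$-123 + \left(-1\right) 117 V{\left(2 \right)} = -123 + \left(-1\right) 117 \left(-6 + 2\right) = -123 - -468 = -123 + 468 = 345$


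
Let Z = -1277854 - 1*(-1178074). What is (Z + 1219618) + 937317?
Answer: 2057155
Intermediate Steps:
Z = -99780 (Z = -1277854 + 1178074 = -99780)
(Z + 1219618) + 937317 = (-99780 + 1219618) + 937317 = 1119838 + 937317 = 2057155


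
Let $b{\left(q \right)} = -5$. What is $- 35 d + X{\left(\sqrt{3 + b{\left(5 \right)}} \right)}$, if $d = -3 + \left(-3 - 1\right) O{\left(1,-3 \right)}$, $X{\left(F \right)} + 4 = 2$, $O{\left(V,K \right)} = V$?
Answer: $243$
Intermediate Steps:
$X{\left(F \right)} = -2$ ($X{\left(F \right)} = -4 + 2 = -2$)
$d = -7$ ($d = -3 + \left(-3 - 1\right) 1 = -3 - 4 = -7$)
$- 35 d + X{\left(\sqrt{3 + b{\left(5 \right)}} \right)} = \left(-35\right) \left(-7\right) - 2 = 245 - 2 = 243$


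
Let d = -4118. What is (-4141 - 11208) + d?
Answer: -19467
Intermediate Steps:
(-4141 - 11208) + d = (-4141 - 11208) - 4118 = -15349 - 4118 = -19467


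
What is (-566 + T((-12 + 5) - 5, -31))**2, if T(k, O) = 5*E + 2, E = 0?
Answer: 318096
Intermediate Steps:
T(k, O) = 2 (T(k, O) = 5*0 + 2 = 0 + 2 = 2)
(-566 + T((-12 + 5) - 5, -31))**2 = (-566 + 2)**2 = (-564)**2 = 318096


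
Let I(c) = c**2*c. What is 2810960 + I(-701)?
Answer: -341661141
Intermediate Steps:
I(c) = c**3
2810960 + I(-701) = 2810960 + (-701)**3 = 2810960 - 344472101 = -341661141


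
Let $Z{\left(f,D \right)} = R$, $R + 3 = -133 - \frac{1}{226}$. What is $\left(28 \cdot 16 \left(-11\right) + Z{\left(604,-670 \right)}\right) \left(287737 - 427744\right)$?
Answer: $\frac{1417992135}{2} \approx 7.09 \cdot 10^{8}$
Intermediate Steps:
$R = - \frac{30737}{226}$ ($R = -3 - \frac{30059}{226} = - \frac{30737}{226} \approx -136.0$)
$Z{\left(f,D \right)} = - \frac{30737}{226}$
$\left(28 \cdot 16 \left(-11\right) + Z{\left(604,-670 \right)}\right) \left(287737 - 427744\right) = \left(28 \cdot 16 \left(-11\right) - \frac{30737}{226}\right) \left(287737 - 427744\right) = \left(448 \left(-11\right) - \frac{30737}{226}\right) \left(-140007\right) = \left(-4928 - \frac{30737}{226}\right) \left(-140007\right) = \left(- \frac{1144465}{226}\right) \left(-140007\right) = \frac{1417992135}{2}$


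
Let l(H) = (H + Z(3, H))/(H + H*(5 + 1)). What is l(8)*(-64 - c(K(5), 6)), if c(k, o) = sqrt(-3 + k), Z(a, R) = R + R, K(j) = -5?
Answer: -192/7 - 6*I*sqrt(2)/7 ≈ -27.429 - 1.2122*I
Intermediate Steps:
Z(a, R) = 2*R
l(H) = 3/7 (l(H) = (H + 2*H)/(H + H*(5 + 1)) = (3*H)/(H + H*6) = (3*H)/(H + 6*H) = (3*H)/((7*H)) = (3*H)*(1/(7*H)) = 3/7)
l(8)*(-64 - c(K(5), 6)) = 3*(-64 - sqrt(-3 - 5))/7 = 3*(-64 - sqrt(-8))/7 = 3*(-64 - 2*I*sqrt(2))/7 = -192/7 - 6*I*sqrt(2)/7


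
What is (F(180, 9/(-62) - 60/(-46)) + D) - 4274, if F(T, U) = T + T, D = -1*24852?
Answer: -28766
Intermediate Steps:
D = -24852
F(T, U) = 2*T
(F(180, 9/(-62) - 60/(-46)) + D) - 4274 = (2*180 - 24852) - 4274 = (360 - 24852) - 4274 = -24492 - 4274 = -28766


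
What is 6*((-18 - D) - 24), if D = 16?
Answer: -348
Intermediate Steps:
6*((-18 - D) - 24) = 6*((-18 - 1*16) - 24) = 6*((-18 - 16) - 24) = 6*(-34 - 24) = 6*(-58) = -348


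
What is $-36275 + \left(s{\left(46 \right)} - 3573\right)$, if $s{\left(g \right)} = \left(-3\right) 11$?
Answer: $-39881$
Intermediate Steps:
$s{\left(g \right)} = -33$
$-36275 + \left(s{\left(46 \right)} - 3573\right) = -36275 - 3606 = -39881$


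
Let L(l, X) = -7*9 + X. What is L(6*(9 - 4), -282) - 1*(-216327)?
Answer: 215982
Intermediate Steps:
L(l, X) = -63 + X
L(6*(9 - 4), -282) - 1*(-216327) = (-63 - 282) - 1*(-216327) = -345 + 216327 = 215982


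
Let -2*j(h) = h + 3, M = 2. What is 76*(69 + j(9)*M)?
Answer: 4332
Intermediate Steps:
j(h) = -3/2 - h/2 (j(h) = -(h + 3)/2 = -(3 + h)/2 = -3/2 - h/2)
76*(69 + j(9)*M) = 76*(69 + (-3/2 - ½*9)*2) = 76*(69 + (-3/2 - 9/2)*2) = 76*(69 - 6*2) = 76*(69 - 12) = 76*57 = 4332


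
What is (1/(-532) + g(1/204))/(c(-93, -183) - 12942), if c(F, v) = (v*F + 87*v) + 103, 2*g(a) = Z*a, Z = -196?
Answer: 13085/318556812 ≈ 4.1076e-5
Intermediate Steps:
g(a) = -98*a (g(a) = (-196*a)/2 = -98*a)
c(F, v) = 103 + 87*v + F*v (c(F, v) = (F*v + 87*v) + 103 = (87*v + F*v) + 103 = 103 + 87*v + F*v)
(1/(-532) + g(1/204))/(c(-93, -183) - 12942) = (1/(-532) - 98/204)/((103 + 87*(-183) - 93*(-183)) - 12942) = (-1/532 - 98*1/204)/((103 - 15921 + 17019) - 12942) = (-1/532 - 49/102)/(1201 - 12942) = -13085/27132/(-11741) = -13085/27132*(-1/11741) = 13085/318556812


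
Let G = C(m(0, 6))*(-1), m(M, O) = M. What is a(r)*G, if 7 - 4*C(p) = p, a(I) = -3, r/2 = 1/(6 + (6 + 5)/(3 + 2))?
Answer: 21/4 ≈ 5.2500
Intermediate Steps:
r = 10/41 (r = 2/(6 + (6 + 5)/(3 + 2)) = 2/(6 + 11/5) = 2/(41/5) = 2*(5/41) = 10/41 ≈ 0.24390)
C(p) = 7/4 - p/4
G = -7/4 (G = (7/4 - ¼*0)*(-1) = (7/4 + 0)*(-1) = (7/4)*(-1) = -7/4 ≈ -1.7500)
a(r)*G = -3*(-7/4) = 21/4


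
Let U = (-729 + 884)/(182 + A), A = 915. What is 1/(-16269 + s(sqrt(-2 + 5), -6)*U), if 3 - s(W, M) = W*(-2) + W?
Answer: -6525916972/106167376966103 - 170035*sqrt(3)/318502130898309 ≈ -6.1469e-5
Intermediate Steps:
U = 155/1097 (U = (-729 + 884)/(182 + 915) = 155/1097 ≈ 0.14129)
s(W, M) = 3 + W (s(W, M) = 3 - (W*(-2) + W) = 3 - (-2*W + W) = 3 - (-1)*W = 3 + W)
1/(-16269 + s(sqrt(-2 + 5), -6)*U) = 1/(-16269 + (3 + sqrt(-2 + 5))*(155/1097)) = 1/(-16269 + (3 + sqrt(3))*(155/1097)) = 1/(-16269 + (465/1097 + 155*sqrt(3)/1097)) = 1/(-17846628/1097 + 155*sqrt(3)/1097)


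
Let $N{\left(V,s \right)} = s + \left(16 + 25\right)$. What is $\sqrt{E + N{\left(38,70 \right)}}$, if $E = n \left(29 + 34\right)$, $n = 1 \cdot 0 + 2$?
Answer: $\sqrt{237} \approx 15.395$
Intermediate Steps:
$n = 2$ ($n = 0 + 2 = 2$)
$E = 126$ ($E = 2 \left(29 + 34\right) = 2 \cdot 63 = 126$)
$N{\left(V,s \right)} = 41 + s$ ($N{\left(V,s \right)} = s + 41 = 41 + s$)
$\sqrt{E + N{\left(38,70 \right)}} = \sqrt{126 + \left(41 + 70\right)} = \sqrt{126 + 111} = \sqrt{237}$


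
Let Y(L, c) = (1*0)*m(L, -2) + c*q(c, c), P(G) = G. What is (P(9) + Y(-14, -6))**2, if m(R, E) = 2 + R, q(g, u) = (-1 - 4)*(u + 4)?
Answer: 2601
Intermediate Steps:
q(g, u) = -20 - 5*u (q(g, u) = -5*(4 + u) = -20 - 5*u)
Y(L, c) = c*(-20 - 5*c) (Y(L, c) = (1*0)*(2 + L) + c*(-20 - 5*c) = 0*(2 + L) + c*(-20 - 5*c) = 0 + c*(-20 - 5*c) = c*(-20 - 5*c))
(P(9) + Y(-14, -6))**2 = (9 - 5*(-6)*(4 - 6))**2 = (9 - 5*(-6)*(-2))**2 = (9 - 60)**2 = (-51)**2 = 2601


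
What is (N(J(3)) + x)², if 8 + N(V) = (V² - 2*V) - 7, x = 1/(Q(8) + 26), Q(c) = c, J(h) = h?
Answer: 165649/1156 ≈ 143.29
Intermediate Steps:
x = 1/34 (x = 1/(8 + 26) = 1/34 ≈ 0.029412)
N(V) = -15 + V² - 2*V (N(V) = -8 + ((V² - 2*V) - 7) = -8 + (-7 + V² - 2*V) = -15 + V² - 2*V)
(N(J(3)) + x)² = ((-15 + 3² - 2*3) + 1/34)² = ((-15 + 9 - 6) + 1/34)² = (-12 + 1/34)² = (-407/34)² = 165649/1156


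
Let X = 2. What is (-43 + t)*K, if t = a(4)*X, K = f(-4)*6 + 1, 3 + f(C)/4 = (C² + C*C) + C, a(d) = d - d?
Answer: -25843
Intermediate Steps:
a(d) = 0
f(C) = -12 + 4*C + 8*C² (f(C) = -12 + 4*((C² + C*C) + C) = -12 + 4*((C² + C²) + C) = -12 + 4*(2*C² + C) = -12 + 4*(C + 2*C²) = -12 + (4*C + 8*C²) = -12 + 4*C + 8*C²)
K = 601 (K = (-12 + 4*(-4) + 8*(-4)²)*6 + 1 = (-12 - 16 + 8*16)*6 + 1 = (-12 - 16 + 128)*6 + 1 = 100*6 + 1 = 600 + 1 = 601)
t = 0 (t = 0*2 = 0)
(-43 + t)*K = (-43 + 0)*601 = -43*601 = -25843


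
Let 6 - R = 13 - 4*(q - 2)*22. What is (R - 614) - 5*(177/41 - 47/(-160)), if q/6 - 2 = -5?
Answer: -3154119/1312 ≈ -2404.1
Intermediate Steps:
q = -18 (q = 12 + 6*(-5) = 12 - 30 = -18)
R = -1767 (R = 6 - (13 - 4*(-18 - 2)*22) = 6 - (13 - 4*(-20)*22) = 6 - (13 + 80*22) = 6 - (13 + 1760) = 6 - 1*1773 = 6 - 1773 = -1767)
(R - 614) - 5*(177/41 - 47/(-160)) = (-1767 - 614) - 5*(177/41 - 47/(-160)) = -2381 - 5*(177*(1/41) - 47*(-1/160)) = -2381 - 5*(177/41 + 47/160) = -2381 - 5*30247/6560 = -2381 - 30247/1312 = -3154119/1312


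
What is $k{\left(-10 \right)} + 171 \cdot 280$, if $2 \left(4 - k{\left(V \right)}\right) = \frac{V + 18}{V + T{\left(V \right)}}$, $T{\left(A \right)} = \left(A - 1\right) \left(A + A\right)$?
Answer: $\frac{5027818}{105} \approx 47884.0$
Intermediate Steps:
$T{\left(A \right)} = 2 A \left(-1 + A\right)$ ($T{\left(A \right)} = \left(-1 + A\right) 2 A = 2 A \left(-1 + A\right)$)
$k{\left(V \right)} = 4 - \frac{18 + V}{2 \left(V + 2 V \left(-1 + V\right)\right)}$ ($k{\left(V \right)} = 4 - \frac{\left(V + 18\right) \frac{1}{V + 2 V \left(-1 + V\right)}}{2} = 4 - \frac{\left(18 + V\right) \frac{1}{V + 2 V \left(-1 + V\right)}}{2} = 4 - \frac{\frac{1}{V + 2 V \left(-1 + V\right)} \left(18 + V\right)}{2} = 4 - \frac{18 + V}{2 \left(V + 2 V \left(-1 + V\right)\right)}$)
$k{\left(-10 \right)} + 171 \cdot 280 = \frac{-18 - -90 + 16 \left(-10\right)^{2}}{2 \left(-10\right) \left(-1 + 2 \left(-10\right)\right)} + 171 \cdot 280 = \frac{1}{2} \left(- \frac{1}{10}\right) \frac{1}{-1 - 20} \left(-18 + 90 + 16 \cdot 100\right) + 47880 = \frac{1}{2} \left(- \frac{1}{10}\right) \frac{1}{-21} \left(-18 + 90 + 1600\right) + 47880 = \frac{1}{2} \left(- \frac{1}{10}\right) \left(- \frac{1}{21}\right) 1672 + 47880 = \frac{418}{105} + 47880 = \frac{5027818}{105}$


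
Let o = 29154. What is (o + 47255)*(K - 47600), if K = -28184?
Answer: -5790579656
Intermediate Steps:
(o + 47255)*(K - 47600) = (29154 + 47255)*(-28184 - 47600) = 76409*(-75784) = -5790579656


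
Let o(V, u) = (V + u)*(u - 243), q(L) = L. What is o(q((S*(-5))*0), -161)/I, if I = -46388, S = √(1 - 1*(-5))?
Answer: -16261/11597 ≈ -1.4022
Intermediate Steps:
S = √6 (S = √(1 + 5) = √6 ≈ 2.4495)
o(V, u) = (-243 + u)*(V + u) (o(V, u) = (V + u)*(-243 + u) = (-243 + u)*(V + u))
o(q((S*(-5))*0), -161)/I = ((-161)² - 243*√6*(-5)*0 - 243*(-161) + ((√6*(-5))*0)*(-161))/(-46388) = (25921 - 243*(-5*√6)*0 + 39123 + (-5*√6*0)*(-161))*(-1/46388) = (25921 - 243*0 + 39123 + 0*(-161))*(-1/46388) = (25921 + 0 + 39123 + 0)*(-1/46388) = 65044*(-1/46388) = -16261/11597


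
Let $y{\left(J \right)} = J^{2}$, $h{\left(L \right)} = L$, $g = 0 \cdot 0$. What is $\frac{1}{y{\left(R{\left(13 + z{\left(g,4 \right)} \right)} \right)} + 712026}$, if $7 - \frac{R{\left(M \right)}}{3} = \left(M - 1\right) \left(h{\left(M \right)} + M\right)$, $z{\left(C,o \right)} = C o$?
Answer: $\frac{1}{1549251} \approx 6.4547 \cdot 10^{-7}$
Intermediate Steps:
$g = 0$
$R{\left(M \right)} = 21 - 6 M \left(-1 + M\right)$ ($R{\left(M \right)} = 21 - 3 \left(M - 1\right) \left(M + M\right) = 21 - 3 \left(-1 + M\right) 2 M = 21 - 3 \cdot 2 M \left(-1 + M\right) = 21 - 6 M \left(-1 + M\right)$)
$\frac{1}{y{\left(R{\left(13 + z{\left(g,4 \right)} \right)} \right)} + 712026} = \frac{1}{\left(21 - 6 \left(13 + 0 \cdot 4\right)^{2} + 6 \left(13 + 0 \cdot 4\right)\right)^{2} + 712026} = \frac{1}{\left(21 - 6 \left(13 + 0\right)^{2} + 6 \left(13 + 0\right)\right)^{2} + 712026} = \frac{1}{\left(21 - 6 \cdot 13^{2} + 6 \cdot 13\right)^{2} + 712026} = \frac{1}{\left(21 - 1014 + 78\right)^{2} + 712026} = \frac{1}{\left(-915\right)^{2} + 712026} = \frac{1}{837225 + 712026} = \frac{1}{1549251}$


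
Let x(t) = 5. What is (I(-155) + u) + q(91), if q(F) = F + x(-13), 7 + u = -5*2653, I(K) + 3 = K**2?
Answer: 10846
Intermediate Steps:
I(K) = -3 + K**2
u = -13272 (u = -7 - 5*2653 = -7 - 13265 = -13272)
q(F) = 5 + F (q(F) = F + 5 = 5 + F)
(I(-155) + u) + q(91) = ((-3 + (-155)**2) - 13272) + (5 + 91) = ((-3 + 24025) - 13272) + 96 = (24022 - 13272) + 96 = 10750 + 96 = 10846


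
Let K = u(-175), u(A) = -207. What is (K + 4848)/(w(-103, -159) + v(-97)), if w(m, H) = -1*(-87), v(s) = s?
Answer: -4641/10 ≈ -464.10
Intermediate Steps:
w(m, H) = 87
K = -207
(K + 4848)/(w(-103, -159) + v(-97)) = (-207 + 4848)/(87 - 97) = 4641/(-10) = 4641*(-1/10) = -4641/10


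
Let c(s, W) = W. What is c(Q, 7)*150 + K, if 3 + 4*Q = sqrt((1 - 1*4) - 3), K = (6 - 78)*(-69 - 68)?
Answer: 10914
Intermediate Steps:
K = 9864 (K = -72*(-137) = 9864)
Q = -3/4 + I*sqrt(6)/4 (Q = -3/4 + sqrt((1 - 1*4) - 3)/4 = -3/4 + sqrt((1 - 4) - 3)/4 = -3/4 + sqrt(-3 - 3)/4 = -3/4 + sqrt(-6)/4 = -3/4 + (I*sqrt(6))/4 = -3/4 + I*sqrt(6)/4 ≈ -0.75 + 0.61237*I)
c(Q, 7)*150 + K = 7*150 + 9864 = 1050 + 9864 = 10914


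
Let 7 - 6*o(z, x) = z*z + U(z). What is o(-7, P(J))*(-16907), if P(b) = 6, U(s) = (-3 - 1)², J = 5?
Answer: 490303/3 ≈ 1.6343e+5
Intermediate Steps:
U(s) = 16 (U(s) = (-4)² = 16)
o(z, x) = -3/2 - z²/6 (o(z, x) = 7/6 - (z*z + 16)/6 = 7/6 - (z² + 16)/6 = 7/6 - (16 + z²)/6 = 7/6 + (-8/3 - z²/6) = -3/2 - z²/6)
o(-7, P(J))*(-16907) = (-3/2 - ⅙*(-7)²)*(-16907) = (-3/2 - ⅙*49)*(-16907) = (-3/2 - 49/6)*(-16907) = -29/3*(-16907) = 490303/3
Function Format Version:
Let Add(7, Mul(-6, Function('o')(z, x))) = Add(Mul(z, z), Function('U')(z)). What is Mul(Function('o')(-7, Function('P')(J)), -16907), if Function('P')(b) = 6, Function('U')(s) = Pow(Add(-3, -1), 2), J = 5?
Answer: Rational(490303, 3) ≈ 1.6343e+5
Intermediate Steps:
Function('U')(s) = 16 (Function('U')(s) = Pow(-4, 2) = 16)
Function('o')(z, x) = Add(Rational(-3, 2), Mul(Rational(-1, 6), Pow(z, 2))) (Function('o')(z, x) = Add(Rational(7, 6), Mul(Rational(-1, 6), Add(Mul(z, z), 16))) = Add(Rational(7, 6), Mul(Rational(-1, 6), Add(Pow(z, 2), 16))) = Add(Rational(7, 6), Mul(Rational(-1, 6), Add(16, Pow(z, 2)))) = Add(Rational(7, 6), Add(Rational(-8, 3), Mul(Rational(-1, 6), Pow(z, 2)))) = Add(Rational(-3, 2), Mul(Rational(-1, 6), Pow(z, 2))))
Mul(Function('o')(-7, Function('P')(J)), -16907) = Mul(Add(Rational(-3, 2), Mul(Rational(-1, 6), Pow(-7, 2))), -16907) = Mul(Add(Rational(-3, 2), Mul(Rational(-1, 6), 49)), -16907) = Mul(Add(Rational(-3, 2), Rational(-49, 6)), -16907) = Mul(Rational(-29, 3), -16907) = Rational(490303, 3)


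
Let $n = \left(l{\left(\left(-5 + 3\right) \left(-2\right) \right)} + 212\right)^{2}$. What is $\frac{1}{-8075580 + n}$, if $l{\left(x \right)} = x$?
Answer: $- \frac{1}{8028924} \approx -1.2455 \cdot 10^{-7}$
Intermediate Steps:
$n = 46656$ ($n = \left(\left(-5 + 3\right) \left(-2\right) + 212\right)^{2} = \left(\left(-2\right) \left(-2\right) + 212\right)^{2} = \left(4 + 212\right)^{2} = 216^{2} = 46656$)
$\frac{1}{-8075580 + n} = \frac{1}{-8075580 + 46656} = \frac{1}{-8028924} = - \frac{1}{8028924}$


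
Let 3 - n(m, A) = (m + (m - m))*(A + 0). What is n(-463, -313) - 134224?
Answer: -279140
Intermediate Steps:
n(m, A) = 3 - A*m (n(m, A) = 3 - (m + (m - m))*(A + 0) = 3 - (m + 0)*A = 3 - m*A = 3 - A*m)
n(-463, -313) - 134224 = (3 - 1*(-313)*(-463)) - 134224 = (3 - 144919) - 134224 = -144916 - 134224 = -279140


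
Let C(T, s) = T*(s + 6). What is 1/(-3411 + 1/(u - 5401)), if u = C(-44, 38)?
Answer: -7337/25026508 ≈ -0.00029317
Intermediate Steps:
C(T, s) = T*(6 + s)
u = -1936 (u = -44*(6 + 38) = -44*44 = -1936)
1/(-3411 + 1/(u - 5401)) = 1/(-3411 + 1/(-1936 - 5401)) = 1/(-3411 + 1/(-7337)) = 1/(-3411 - 1/7337) = 1/(-25026508/7337) = -7337/25026508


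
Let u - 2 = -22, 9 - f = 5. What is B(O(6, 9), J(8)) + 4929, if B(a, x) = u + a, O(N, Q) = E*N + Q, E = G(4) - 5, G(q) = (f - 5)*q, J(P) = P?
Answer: 4864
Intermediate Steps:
f = 4 (f = 9 - 1*5 = 9 - 5 = 4)
u = -20 (u = 2 - 22 = -20)
G(q) = -q (G(q) = (4 - 5)*q = -q)
E = -9 (E = -1*4 - 5 = -4 - 5 = -9)
O(N, Q) = Q - 9*N (O(N, Q) = -9*N + Q = Q - 9*N)
B(a, x) = -20 + a
B(O(6, 9), J(8)) + 4929 = (-20 + (9 - 9*6)) + 4929 = (-20 + (9 - 54)) + 4929 = (-20 - 45) + 4929 = -65 + 4929 = 4864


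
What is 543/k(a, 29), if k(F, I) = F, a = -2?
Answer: -543/2 ≈ -271.50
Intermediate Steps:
543/k(a, 29) = 543/(-2) = 543*(-½) = -543/2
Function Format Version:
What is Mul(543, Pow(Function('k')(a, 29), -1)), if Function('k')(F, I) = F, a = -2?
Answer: Rational(-543, 2) ≈ -271.50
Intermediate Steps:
Mul(543, Pow(Function('k')(a, 29), -1)) = Mul(543, Pow(-2, -1)) = Mul(543, Rational(-1, 2)) = Rational(-543, 2)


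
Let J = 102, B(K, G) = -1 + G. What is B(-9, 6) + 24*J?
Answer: 2453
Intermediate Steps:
B(-9, 6) + 24*J = (-1 + 6) + 24*102 = 5 + 2448 = 2453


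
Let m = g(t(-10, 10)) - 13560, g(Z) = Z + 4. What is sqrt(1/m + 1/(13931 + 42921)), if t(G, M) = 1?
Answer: I*sqrt(8341479437855)/385314430 ≈ 0.0074956*I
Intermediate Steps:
g(Z) = 4 + Z
m = -13555 (m = (4 + 1) - 13560 = 5 - 13560 = -13555)
sqrt(1/m + 1/(13931 + 42921)) = sqrt(1/(-13555) + 1/(13931 + 42921)) = sqrt(-1/13555 + 1/56852) = sqrt(-43297/770628860) = I*sqrt(8341479437855)/385314430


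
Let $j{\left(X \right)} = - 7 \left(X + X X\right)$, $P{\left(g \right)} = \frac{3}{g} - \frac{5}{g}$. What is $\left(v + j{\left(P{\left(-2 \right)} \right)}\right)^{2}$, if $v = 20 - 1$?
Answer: $25$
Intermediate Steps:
$v = 19$ ($v = 20 - 1 = 19$)
$P{\left(g \right)} = - \frac{2}{g}$
$j{\left(X \right)} = - 7 X - 7 X^{2}$ ($j{\left(X \right)} = - 7 \left(X + X^{2}\right) = - 7 X - 7 X^{2}$)
$\left(v + j{\left(P{\left(-2 \right)} \right)}\right)^{2} = \left(19 - 7 \left(- \frac{2}{-2}\right) \left(1 - \frac{2}{-2}\right)\right)^{2} = \left(19 - 7 \left(\left(-2\right) \left(- \frac{1}{2}\right)\right) \left(1 - -1\right)\right)^{2} = \left(19 - 7 \left(1 + 1\right)\right)^{2} = \left(19 - 7 \cdot 2\right)^{2} = \left(19 - 14\right)^{2} = 5^{2} = 25$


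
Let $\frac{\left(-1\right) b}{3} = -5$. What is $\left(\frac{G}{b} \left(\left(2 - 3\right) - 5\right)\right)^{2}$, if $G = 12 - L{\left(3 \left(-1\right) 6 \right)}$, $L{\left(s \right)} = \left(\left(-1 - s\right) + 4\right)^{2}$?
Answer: $\frac{736164}{25} \approx 29447.0$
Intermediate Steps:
$b = 15$ ($b = \left(-3\right) \left(-5\right) = 15$)
$L{\left(s \right)} = \left(3 - s\right)^{2}$
$G = -429$ ($G = 12 - \left(-3 + 3 \left(-1\right) 6\right)^{2} = 12 - \left(-3 - 18\right)^{2} = 12 - \left(-21\right)^{2} = 12 - 441 = -429$)
$\left(\frac{G}{b} \left(\left(2 - 3\right) - 5\right)\right)^{2} = \left(- \frac{429}{15} \left(\left(2 - 3\right) - 5\right)\right)^{2} = \left(\left(-429\right) \frac{1}{15} \left(-1 - 5\right)\right)^{2} = \left(\left(- \frac{143}{5}\right) \left(-6\right)\right)^{2} = \left(\frac{858}{5}\right)^{2} = \frac{736164}{25}$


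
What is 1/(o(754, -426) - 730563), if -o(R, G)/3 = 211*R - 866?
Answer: -1/1205247 ≈ -8.2971e-7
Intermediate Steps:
o(R, G) = 2598 - 633*R (o(R, G) = -3*(211*R - 866) = -3*(-866 + 211*R) = 2598 - 633*R)
1/(o(754, -426) - 730563) = 1/((2598 - 633*754) - 730563) = 1/((2598 - 477282) - 730563) = 1/(-474684 - 730563) = 1/(-1205247) = -1/1205247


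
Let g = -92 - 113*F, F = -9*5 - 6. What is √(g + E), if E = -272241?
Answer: I*√266570 ≈ 516.3*I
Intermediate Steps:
F = -51 (F = -45 - 6 = -51)
g = 5671 (g = -92 - 113*(-51) = -92 + 5763 = 5671)
√(g + E) = √(5671 - 272241) = √(-266570) = I*√266570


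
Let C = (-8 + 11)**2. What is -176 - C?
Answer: -185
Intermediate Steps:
C = 9 (C = 3**2 = 9)
-176 - C = -176 - 1*9 = -176 - 9 = -185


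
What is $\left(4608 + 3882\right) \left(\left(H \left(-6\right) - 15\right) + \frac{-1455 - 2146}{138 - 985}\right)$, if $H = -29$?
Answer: $\frac{1173946260}{847} \approx 1.386 \cdot 10^{6}$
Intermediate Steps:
$\left(4608 + 3882\right) \left(\left(H \left(-6\right) - 15\right) + \frac{-1455 - 2146}{138 - 985}\right) = \left(4608 + 3882\right) \left(\left(\left(-29\right) \left(-6\right) - 15\right) + \frac{-1455 - 2146}{138 - 985}\right) = 8490 \left(\left(174 - 15\right) - \frac{3601}{-847}\right) = 8490 \left(159 - - \frac{3601}{847}\right) = 8490 \left(159 + \frac{3601}{847}\right) = 8490 \cdot \frac{138274}{847} = \frac{1173946260}{847}$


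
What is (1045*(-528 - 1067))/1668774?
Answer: -1666775/1668774 ≈ -0.99880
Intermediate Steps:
(1045*(-528 - 1067))/1668774 = (1045*(-1595))*(1/1668774) = -1666775*1/1668774 = -1666775/1668774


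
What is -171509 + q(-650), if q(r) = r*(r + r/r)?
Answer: 250341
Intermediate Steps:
q(r) = r*(1 + r) (q(r) = r*(r + 1) = r*(1 + r))
-171509 + q(-650) = -171509 - 650*(1 - 650) = -171509 - 650*(-649) = -171509 + 421850 = 250341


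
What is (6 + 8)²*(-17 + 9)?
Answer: -1568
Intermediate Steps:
(6 + 8)²*(-17 + 9) = 14²*(-8) = 196*(-8) = -1568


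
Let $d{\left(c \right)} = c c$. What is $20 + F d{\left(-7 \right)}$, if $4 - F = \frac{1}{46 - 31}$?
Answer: $\frac{3191}{15} \approx 212.73$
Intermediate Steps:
$F = \frac{59}{15}$ ($F = 4 - \frac{1}{46 - 31} = 4 - \frac{1}{15} = \frac{59}{15} \approx 3.9333$)
$d{\left(c \right)} = c^{2}$
$20 + F d{\left(-7 \right)} = 20 + \frac{59 \left(-7\right)^{2}}{15} = 20 + \frac{59}{15} \cdot 49 = 20 + \frac{2891}{15} = \frac{3191}{15}$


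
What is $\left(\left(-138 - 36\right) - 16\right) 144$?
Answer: $-27360$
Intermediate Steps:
$\left(\left(-138 - 36\right) - 16\right) 144 = \left(-174 - 16\right) 144 = \left(-190\right) 144 = -27360$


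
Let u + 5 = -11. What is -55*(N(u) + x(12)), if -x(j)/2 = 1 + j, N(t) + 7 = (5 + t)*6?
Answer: 5445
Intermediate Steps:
u = -16 (u = -5 - 11 = -16)
N(t) = 23 + 6*t (N(t) = -7 + (5 + t)*6 = -7 + (30 + 6*t) = 23 + 6*t)
x(j) = -2 - 2*j (x(j) = -2*(1 + j) = -2 - 2*j)
-55*(N(u) + x(12)) = -55*((23 + 6*(-16)) + (-2 - 2*12)) = -55*((23 - 96) + (-2 - 24)) = -55*(-73 - 26) = -55*(-99) = 5445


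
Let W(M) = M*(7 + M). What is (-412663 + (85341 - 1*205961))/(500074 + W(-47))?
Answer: -177761/167318 ≈ -1.0624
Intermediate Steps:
(-412663 + (85341 - 1*205961))/(500074 + W(-47)) = (-412663 + (85341 - 1*205961))/(500074 - 47*(7 - 47)) = (-412663 + (85341 - 205961))/(500074 - 47*(-40)) = (-412663 - 120620)/(500074 + 1880) = -533283/501954 = -533283*1/501954 = -177761/167318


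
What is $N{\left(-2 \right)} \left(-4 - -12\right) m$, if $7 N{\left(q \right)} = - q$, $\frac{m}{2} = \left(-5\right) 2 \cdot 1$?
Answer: $- \frac{320}{7} \approx -45.714$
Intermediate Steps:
$m = -20$ ($m = 2 \left(-5\right) 2 \cdot 1 = 2 \left(\left(-10\right) 1\right) = 2 \left(-10\right) = -20$)
$N{\left(q \right)} = - \frac{q}{7}$ ($N{\left(q \right)} = \frac{\left(-1\right) q}{7} = - \frac{q}{7}$)
$N{\left(-2 \right)} \left(-4 - -12\right) m = \left(- \frac{1}{7}\right) \left(-2\right) \left(-4 - -12\right) \left(-20\right) = \frac{2 \left(-4 + 12\right)}{7} \left(-20\right) = \frac{2}{7} \cdot 8 \left(-20\right) = \frac{16}{7} \left(-20\right) = - \frac{320}{7}$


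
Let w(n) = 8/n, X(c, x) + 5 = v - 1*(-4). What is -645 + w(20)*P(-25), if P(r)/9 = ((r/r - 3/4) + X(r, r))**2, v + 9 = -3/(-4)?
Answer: -1767/5 ≈ -353.40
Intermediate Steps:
v = -33/4 (v = -9 - 3/(-4) = -9 - 3*(-1/4) = -9 + 3/4 = -33/4 ≈ -8.2500)
X(c, x) = -37/4 (X(c, x) = -5 + (-33/4 - 1*(-4)) = -5 + (-33/4 + 4) = -5 - 17/4 = -37/4)
P(r) = 729 (P(r) = 9*((r/r - 3/4) - 37/4)**2 = 9*((1 - 3*1/4) - 37/4)**2 = 9*((1 - 3/4) - 37/4)**2 = 9*(1/4 - 37/4)**2 = 9*(-9)**2 = 9*81 = 729)
-645 + w(20)*P(-25) = -645 + (8/20)*729 = -645 + (8*(1/20))*729 = -645 + (2/5)*729 = -645 + 1458/5 = -1767/5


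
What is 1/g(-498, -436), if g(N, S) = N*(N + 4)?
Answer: 1/246012 ≈ 4.0648e-6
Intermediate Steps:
g(N, S) = N*(4 + N)
1/g(-498, -436) = 1/(-498*(4 - 498)) = 1/(-498*(-494)) = 1/246012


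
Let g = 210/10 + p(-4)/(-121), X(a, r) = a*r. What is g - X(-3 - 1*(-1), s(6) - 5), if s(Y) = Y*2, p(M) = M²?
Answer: 4219/121 ≈ 34.868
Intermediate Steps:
s(Y) = 2*Y
g = 2525/121 (g = 210/10 + (-4)²/(-121) = 210*(⅒) + 16*(-1/121) = 21 - 16/121 = 2525/121 ≈ 20.868)
g - X(-3 - 1*(-1), s(6) - 5) = 2525/121 - (-3 - 1*(-1))*(2*6 - 5) = 2525/121 - (-3 + 1)*(12 - 5) = 2525/121 - (-2)*7 = 2525/121 - 1*(-14) = 2525/121 + 14 = 4219/121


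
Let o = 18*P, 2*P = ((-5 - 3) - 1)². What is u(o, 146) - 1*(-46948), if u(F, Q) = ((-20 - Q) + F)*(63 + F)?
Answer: 492844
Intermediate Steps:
P = 81/2 (P = ((-5 - 3) - 1)²/2 = (-8 - 1)²/2 = (½)*(-9)² = (½)*81 = 81/2 ≈ 40.500)
o = 729 (o = 18*(81/2) = 729)
u(F, Q) = (63 + F)*(-20 + F - Q) (u(F, Q) = (-20 + F - Q)*(63 + F) = (63 + F)*(-20 + F - Q))
u(o, 146) - 1*(-46948) = (-1260 + 729² - 63*146 + 43*729 - 1*729*146) - 1*(-46948) = (-1260 + 531441 - 9198 + 31347 - 106434) + 46948 = 445896 + 46948 = 492844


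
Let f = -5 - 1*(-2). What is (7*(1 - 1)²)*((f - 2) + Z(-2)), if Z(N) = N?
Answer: 0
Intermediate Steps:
f = -3 (f = -5 + 2 = -3)
(7*(1 - 1)²)*((f - 2) + Z(-2)) = (7*(1 - 1)²)*((-3 - 2) - 2) = (7*0²)*(-5 - 2) = (7*0)*(-7) = 0*(-7) = 0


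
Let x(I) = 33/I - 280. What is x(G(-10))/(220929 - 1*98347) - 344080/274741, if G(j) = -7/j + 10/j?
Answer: -21142581775/16839150631 ≈ -1.2556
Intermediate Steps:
G(j) = 3/j
x(I) = -280 + 33/I
x(G(-10))/(220929 - 1*98347) - 344080/274741 = (-280 + 33/((3/(-10))))/(220929 - 1*98347) - 344080/274741 = (-280 + 33/((3*(-1/10))))/(220929 - 98347) - 344080*1/274741 = (-280 + 33/(-3/10))/122582 - 344080/274741 = (-280 + 33*(-10/3))*(1/122582) - 344080/274741 = (-280 - 110)*(1/122582) - 344080/274741 = -390*1/122582 - 344080/274741 = -195/61291 - 344080/274741 = -21142581775/16839150631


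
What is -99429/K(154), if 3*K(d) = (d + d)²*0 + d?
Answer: -27117/14 ≈ -1936.9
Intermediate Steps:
K(d) = d/3 (K(d) = ((d + d)²*0 + d)/3 = ((2*d)²*0 + d)/3 = ((4*d²)*0 + d)/3 = (0 + d)/3 = d/3)
-99429/K(154) = -99429/((⅓)*154) = -99429/154/3 = -99429*3/154 = -27117/14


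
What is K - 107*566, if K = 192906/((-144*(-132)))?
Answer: -63942755/1056 ≈ -60552.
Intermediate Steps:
K = 10717/1056 (K = 192906/19008 = 192906*(1/19008) = 10717/1056 ≈ 10.149)
K - 107*566 = 10717/1056 - 107*566 = 10717/1056 - 1*60562 = 10717/1056 - 60562 = -63942755/1056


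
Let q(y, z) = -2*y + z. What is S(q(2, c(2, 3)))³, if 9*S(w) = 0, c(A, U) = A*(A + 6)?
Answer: 0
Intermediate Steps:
c(A, U) = A*(6 + A)
q(y, z) = z - 2*y
S(w) = 0 (S(w) = (⅑)*0 = 0)
S(q(2, c(2, 3)))³ = 0³ = 0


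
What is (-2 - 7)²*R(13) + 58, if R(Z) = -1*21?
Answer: -1643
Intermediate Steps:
R(Z) = -21
(-2 - 7)²*R(13) + 58 = (-2 - 7)²*(-21) + 58 = (-9)²*(-21) + 58 = 81*(-21) + 58 = -1701 + 58 = -1643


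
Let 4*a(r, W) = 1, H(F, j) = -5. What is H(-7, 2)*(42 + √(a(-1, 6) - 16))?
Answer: -210 - 15*I*√7/2 ≈ -210.0 - 19.843*I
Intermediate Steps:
a(r, W) = ¼ (a(r, W) = (¼)*1 = ¼)
H(-7, 2)*(42 + √(a(-1, 6) - 16)) = -5*(42 + √(¼ - 16)) = -5*(42 + √(-63/4)) = -5*(42 + 3*I*√7/2) = -210 - 15*I*√7/2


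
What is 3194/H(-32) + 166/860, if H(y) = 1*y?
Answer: -342691/3440 ≈ -99.620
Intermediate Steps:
H(y) = y
3194/H(-32) + 166/860 = 3194/(-32) + 166/860 = 3194*(-1/32) + 166*(1/860) = -1597/16 + 83/430 = -342691/3440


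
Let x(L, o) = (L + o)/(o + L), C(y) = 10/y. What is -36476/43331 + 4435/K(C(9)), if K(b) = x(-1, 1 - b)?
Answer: 192136509/43331 ≈ 4434.2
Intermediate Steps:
x(L, o) = 1 (x(L, o) = (L + o)/(L + o) = 1)
K(b) = 1
-36476/43331 + 4435/K(C(9)) = -36476/43331 + 4435/1 = -36476*1/43331 + 4435*1 = -36476/43331 + 4435 = 192136509/43331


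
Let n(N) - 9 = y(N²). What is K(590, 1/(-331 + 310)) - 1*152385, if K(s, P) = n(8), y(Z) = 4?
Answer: -152372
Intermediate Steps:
n(N) = 13 (n(N) = 9 + 4 = 13)
K(s, P) = 13
K(590, 1/(-331 + 310)) - 1*152385 = 13 - 1*152385 = 13 - 152385 = -152372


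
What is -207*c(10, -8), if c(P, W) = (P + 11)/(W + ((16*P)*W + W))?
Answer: 161/48 ≈ 3.3542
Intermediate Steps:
c(P, W) = (11 + P)/(2*W + 16*P*W) (c(P, W) = (11 + P)/(W + (16*P*W + W)) = (11 + P)/(W + (W + 16*P*W)) = (11 + P)/(2*W + 16*P*W))
-207*c(10, -8) = -207*(11 + 10)/(2*(-8)*(1 + 8*10)) = -207*(-1)*21/(2*8*(1 + 80)) = -207*(-1)*21/(2*8*81) = -207*(-7/432) = 161/48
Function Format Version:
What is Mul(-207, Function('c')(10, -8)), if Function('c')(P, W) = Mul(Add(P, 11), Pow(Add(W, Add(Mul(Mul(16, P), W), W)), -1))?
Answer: Rational(161, 48) ≈ 3.3542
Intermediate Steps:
Function('c')(P, W) = Mul(Pow(Add(Mul(2, W), Mul(16, P, W)), -1), Add(11, P)) (Function('c')(P, W) = Mul(Add(11, P), Pow(Add(W, Add(Mul(16, P, W), W)), -1)) = Mul(Add(11, P), Pow(Add(W, Add(W, Mul(16, P, W))), -1)) = Mul(Add(11, P), Pow(Add(Mul(2, W), Mul(16, P, W)), -1)) = Mul(Pow(Add(Mul(2, W), Mul(16, P, W)), -1), Add(11, P)))
Mul(-207, Function('c')(10, -8)) = Mul(-207, Mul(Rational(1, 2), Pow(-8, -1), Pow(Add(1, Mul(8, 10)), -1), Add(11, 10))) = Mul(-207, Mul(Rational(1, 2), Rational(-1, 8), Pow(Add(1, 80), -1), 21)) = Mul(-207, Mul(Rational(1, 2), Rational(-1, 8), Pow(81, -1), 21)) = Mul(-207, Mul(Rational(1, 2), Rational(-1, 8), Rational(1, 81), 21)) = Mul(-207, Rational(-7, 432)) = Rational(161, 48)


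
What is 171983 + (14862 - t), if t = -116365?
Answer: 303210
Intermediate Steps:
171983 + (14862 - t) = 171983 + (14862 - 1*(-116365)) = 171983 + (14862 + 116365) = 171983 + 131227 = 303210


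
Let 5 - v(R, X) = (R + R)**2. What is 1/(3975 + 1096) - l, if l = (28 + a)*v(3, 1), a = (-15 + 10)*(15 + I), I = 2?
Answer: -8960456/5071 ≈ -1767.0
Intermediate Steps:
v(R, X) = 5 - 4*R**2 (v(R, X) = 5 - (R + R)**2 = 5 - (2*R)**2 = 5 - 4*R**2)
a = -85 (a = (-15 + 10)*(15 + 2) = -5*17 = -85)
l = 1767 (l = (28 - 85)*(5 - 4*3**2) = -57*(5 - 4*9) = -57*(5 - 36) = -57*(-31) = 1767)
1/(3975 + 1096) - l = 1/(3975 + 1096) - 1*1767 = 1/5071 - 1767 = -8960456/5071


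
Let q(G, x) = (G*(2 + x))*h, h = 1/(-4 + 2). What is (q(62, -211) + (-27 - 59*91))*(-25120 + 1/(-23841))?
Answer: -216197817481/7947 ≈ -2.7205e+7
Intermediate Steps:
h = -½ (h = 1/(-2) = -½ ≈ -0.50000)
q(G, x) = -G*(2 + x)/2 (q(G, x) = (G*(2 + x))*(-½) = -G*(2 + x)/2)
(q(62, -211) + (-27 - 59*91))*(-25120 + 1/(-23841)) = (-½*62*(2 - 211) + (-27 - 59*91))*(-25120 + 1/(-23841)) = (-½*62*(-209) + (-27 - 5369))*(-25120 - 1/23841) = (6479 - 5396)*(-598885921/23841) = 1083*(-598885921/23841) = -216197817481/7947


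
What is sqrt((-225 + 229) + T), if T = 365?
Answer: 3*sqrt(41) ≈ 19.209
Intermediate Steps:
sqrt((-225 + 229) + T) = sqrt((-225 + 229) + 365) = sqrt(4 + 365) = sqrt(369) = 3*sqrt(41)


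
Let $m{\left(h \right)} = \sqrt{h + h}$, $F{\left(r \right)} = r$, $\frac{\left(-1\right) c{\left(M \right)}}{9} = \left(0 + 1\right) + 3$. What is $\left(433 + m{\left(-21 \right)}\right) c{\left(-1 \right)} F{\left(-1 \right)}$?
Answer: $15588 + 36 i \sqrt{42} \approx 15588.0 + 233.31 i$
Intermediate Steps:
$c{\left(M \right)} = -36$ ($c{\left(M \right)} = - 9 \left(\left(0 + 1\right) + 3\right) = - 9 \left(1 + 3\right) = \left(-9\right) 4 = -36$)
$m{\left(h \right)} = \sqrt{2} \sqrt{h}$ ($m{\left(h \right)} = \sqrt{2 h} = \sqrt{2} \sqrt{h}$)
$\left(433 + m{\left(-21 \right)}\right) c{\left(-1 \right)} F{\left(-1 \right)} = \left(433 + \sqrt{2} \sqrt{-21}\right) \left(\left(-36\right) \left(-1\right)\right) = \left(433 + \sqrt{2} i \sqrt{21}\right) 36 = \left(433 + i \sqrt{42}\right) 36 = 15588 + 36 i \sqrt{42}$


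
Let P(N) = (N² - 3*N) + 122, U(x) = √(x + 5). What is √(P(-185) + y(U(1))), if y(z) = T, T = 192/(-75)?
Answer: √872486/5 ≈ 186.81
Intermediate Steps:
U(x) = √(5 + x)
T = -64/25 (T = 192*(-1/75) = -64/25 ≈ -2.5600)
y(z) = -64/25
P(N) = 122 + N² - 3*N
√(P(-185) + y(U(1))) = √((122 + (-185)² - 3*(-185)) - 64/25) = √((122 + 34225 + 555) - 64/25) = √(34902 - 64/25) = √(872486/25) = √872486/5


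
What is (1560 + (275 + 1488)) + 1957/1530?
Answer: 5086147/1530 ≈ 3324.3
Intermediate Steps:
(1560 + (275 + 1488)) + 1957/1530 = (1560 + 1763) + 1957*(1/1530) = 3323 + 1957/1530 = 5086147/1530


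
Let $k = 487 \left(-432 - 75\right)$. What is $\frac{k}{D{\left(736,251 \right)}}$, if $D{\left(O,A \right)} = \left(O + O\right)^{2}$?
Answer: $- \frac{246909}{2166784} \approx -0.11395$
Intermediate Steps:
$D{\left(O,A \right)} = 4 O^{2}$ ($D{\left(O,A \right)} = \left(2 O\right)^{2} = 4 O^{2}$)
$k = -246909$ ($k = 487 \left(-507\right) = -246909$)
$\frac{k}{D{\left(736,251 \right)}} = - \frac{246909}{4 \cdot 736^{2}} = - \frac{246909}{4 \cdot 541696} = - \frac{246909}{2166784}$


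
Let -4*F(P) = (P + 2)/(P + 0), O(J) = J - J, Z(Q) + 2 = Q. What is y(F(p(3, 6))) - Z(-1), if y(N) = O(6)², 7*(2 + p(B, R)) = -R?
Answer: 3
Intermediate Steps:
Z(Q) = -2 + Q
O(J) = 0
p(B, R) = -2 - R/7 (p(B, R) = -2 + (-R)/7 = -2 - R/7)
F(P) = -(2 + P)/(4*P) (F(P) = -(P + 2)/(4*(P + 0)) = -(2 + P)/(4*P))
y(N) = 0 (y(N) = 0² = 0)
y(F(p(3, 6))) - Z(-1) = 0 - (-2 - 1) = 0 - 1*(-3) = 0 + 3 = 3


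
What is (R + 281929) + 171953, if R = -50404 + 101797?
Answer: 505275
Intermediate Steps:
R = 51393
(R + 281929) + 171953 = (51393 + 281929) + 171953 = 333322 + 171953 = 505275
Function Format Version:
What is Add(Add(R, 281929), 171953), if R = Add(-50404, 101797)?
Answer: 505275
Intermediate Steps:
R = 51393
Add(Add(R, 281929), 171953) = Add(Add(51393, 281929), 171953) = Add(333322, 171953) = 505275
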